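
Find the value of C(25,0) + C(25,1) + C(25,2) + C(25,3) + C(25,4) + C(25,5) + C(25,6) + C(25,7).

1 + 25 + 300 + 2300 + 12650 + 53130 + 177100 + 480700 = 726206.

726206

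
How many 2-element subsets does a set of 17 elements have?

136

C(17,2) = (17·16) / 2! = 272 / 2 = 136.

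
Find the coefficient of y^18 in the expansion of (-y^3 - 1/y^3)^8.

8

General term: C(8,j)·(-y^3)^j·(-1/y^3)^(8-j), with y-exponent 3j − 3(8−j) = 6j − 24.
Set 6j − 24 = 18: j = 7.
C(8,7) = 8; (-1)^7 = -1; (-1)^1 = -1.
Coefficient = 8 · (-1) · (-1) = 8.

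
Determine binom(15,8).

C(15,8) = C(15,7) by symmetry.
C(15,7) = (15·14·13·12·11·10·9) / 7! = 32432400 / 5040 = 6435.

6435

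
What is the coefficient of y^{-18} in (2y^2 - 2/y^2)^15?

14909440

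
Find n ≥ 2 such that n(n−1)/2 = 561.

34

n(n−1)/2 = 561 ⇒ n(n−1) = 1122. Since 34·33 = 1122, n = 34.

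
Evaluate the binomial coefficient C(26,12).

9657700

C(26,12) = (26·25·24·23·22·21·20·19·18·17·16·15) / 12! = 4626053752320000 / 479001600 = 9657700.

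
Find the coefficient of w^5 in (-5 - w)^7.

The general term is C(7,j)·(-5)^j·(-w)^(7-j); the w^5 term has j = 2.
C(7,2) = 21.
Coefficient = C(7,2) · (-5)^2 · (-1)^5 = 21 · 25 · (-1) = -525.

-525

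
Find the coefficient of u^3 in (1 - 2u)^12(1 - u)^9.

-5084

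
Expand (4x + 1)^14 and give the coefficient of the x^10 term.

The general term is C(14,j)·(4x)^j·(1)^(14-j); the x^10 term has j = 10.
C(14,10) = 1001.
Coefficient = C(14,10) · 4^10 = 1001 · 1048576 = 1049624576.

1049624576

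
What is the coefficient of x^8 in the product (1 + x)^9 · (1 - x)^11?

Coefficient of x^8 = Σ_{j} C(9,j)·1^j·C(11,8-j)·(-1)^(8-j) for j from 0 to 8.
= 165 + (-2970) + 16632 + (-38808) + 41580 + (-20790) + 4620 + (-396) + 9 = 42.

42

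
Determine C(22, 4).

7315

C(22,4) = (22·21·20·19) / 4! = 175560 / 24 = 7315.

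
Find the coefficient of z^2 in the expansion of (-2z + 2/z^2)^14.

General term: C(14,j)·(-2z)^j·(2/z^2)^(14-j), with z-exponent 1j − 2(14−j) = 3j − 28.
Set 3j − 28 = 2: j = 10.
C(14,10) = 1001; (-2)^10 = 1024; 2^4 = 16.
Coefficient = 1001 · 1024 · 16 = 16400384.

16400384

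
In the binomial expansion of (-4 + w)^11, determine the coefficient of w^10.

The general term is C(11,j)·(-4)^j·(w)^(11-j); the w^10 term has j = 1.
C(11,1) = 11.
Coefficient = C(11,1) · (-4)^1 = 11 · (-4) = -44.

-44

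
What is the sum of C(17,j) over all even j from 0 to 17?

65536

Even-j terms of row 17 sum to 2^16 = 65536.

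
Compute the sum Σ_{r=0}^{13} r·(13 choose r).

53248

Since r·C(13,r) = 13·C(12,r−1), the sum is 13·2^12 = 13·4096 = 53248.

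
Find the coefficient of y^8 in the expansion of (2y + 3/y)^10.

General term: C(10,j)·(2y)^j·(3/y)^(10-j), with y-exponent 1j − 1(10−j) = 2j − 10.
Set 2j − 10 = 8: j = 9.
C(10,9) = 10; 2^9 = 512; 3^1 = 3.
Coefficient = 10 · 512 · 3 = 15360.

15360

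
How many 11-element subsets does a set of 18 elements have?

31824

C(18,11) = C(18,7) by symmetry.
C(18,7) = (18·17·16·15·14·13·12) / 7! = 160392960 / 5040 = 31824.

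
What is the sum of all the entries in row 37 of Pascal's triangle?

The entries of row 37 sum to 2^37 = 137438953472.

137438953472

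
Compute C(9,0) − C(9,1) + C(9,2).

28

The partial alternating sum Σ_{k=0}^{2} (−1)^k C(9,k) = (−1)^2 C(8,2) = 28.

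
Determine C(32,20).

C(32,20) = C(32,12) by symmetry.
C(32,12) = (32·31·30·29·28·27·26·25·24·23·22·21) / 12! = 108155131628544000 / 479001600 = 225792840.

225792840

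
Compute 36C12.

1251677700

C(36,12) = (36·35·34·33·32·31·30·29·28·27·26·25) / 12! = 599555620984320000 / 479001600 = 1251677700.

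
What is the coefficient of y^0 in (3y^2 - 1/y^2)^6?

General term: C(6,j)·(3y^2)^j·(-1/y^2)^(6-j), with y-exponent 2j − 2(6−j) = 4j − 12.
Set 4j − 12 = 0: j = 3.
C(6,3) = 20; 3^3 = 27; (-1)^3 = -1.
Coefficient = 20 · 27 · (-1) = -540.

-540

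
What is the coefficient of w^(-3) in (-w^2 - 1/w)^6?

General term: C(6,j)·(-w^2)^j·(-1/w)^(6-j), with w-exponent 2j − 1(6−j) = 3j − 6.
Set 3j − 6 = -3: j = 1.
C(6,1) = 6; (-1)^1 = -1; (-1)^5 = -1.
Coefficient = 6 · (-1) · (-1) = 6.

6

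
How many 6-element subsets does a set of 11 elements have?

462

C(11,6) = C(11,5) by symmetry.
C(11,5) = (11·10·9·8·7) / 5! = 55440 / 120 = 462.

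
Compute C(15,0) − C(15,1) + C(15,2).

91

The partial alternating sum Σ_{k=0}^{2} (−1)^k C(15,k) = (−1)^2 C(14,2) = 91.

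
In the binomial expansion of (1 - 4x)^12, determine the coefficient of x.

The general term is C(12,j)·(1)^j·(-4x)^(12-j); the x^1 term has j = 11.
C(12,11) = 12.
Coefficient = C(12,11) · (-4)^1 = 12 · (-4) = -48.

-48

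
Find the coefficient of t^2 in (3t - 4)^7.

-193536

The general term is C(7,j)·(3t)^j·(-4)^(7-j); the t^2 term has j = 2.
C(7,2) = 21.
Coefficient = C(7,2) · 3^2 · (-4)^5 = 21 · 9 · (-1024) = -193536.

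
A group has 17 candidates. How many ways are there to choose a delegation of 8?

24310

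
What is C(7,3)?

C(7,3) = (7·6·5) / 3! = 210 / 6 = 35.

35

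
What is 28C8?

C(28,8) = (28·27·26·25·24·23·22·21) / 8! = 125318793600 / 40320 = 3108105.

3108105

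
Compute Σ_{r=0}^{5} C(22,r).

1 + 22 + 231 + 1540 + 7315 + 26334 = 35443.

35443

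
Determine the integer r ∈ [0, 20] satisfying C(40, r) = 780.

C(40,r) increases on 0 ≤ r ≤ 20. C(40,1) = 40 and C(40,2) = 780, so r = 2.

2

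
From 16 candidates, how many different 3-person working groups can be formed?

This is C(16,3) = 560.

560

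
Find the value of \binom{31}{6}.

736281

C(31,6) = (31·30·29·28·27·26) / 6! = 530122320 / 720 = 736281.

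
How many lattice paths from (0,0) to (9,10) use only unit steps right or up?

92378

Each path is a sequence of 19 steps with 9 rights: C(19,9) = 92378.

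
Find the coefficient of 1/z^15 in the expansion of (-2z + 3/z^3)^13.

General term: C(13,j)·(-2z)^j·(3/z^3)^(13-j), with z-exponent 1j − 3(13−j) = 4j − 39.
Set 4j − 39 = -15: j = 6.
C(13,6) = 1716; (-2)^6 = 64; 3^7 = 2187.
Coefficient = 1716 · 64 · 2187 = 240185088.

240185088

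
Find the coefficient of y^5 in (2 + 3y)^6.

2916

The general term is C(6,j)·(2)^j·(3y)^(6-j); the y^5 term has j = 1.
C(6,1) = 6.
Coefficient = C(6,1) · 2^1 · 3^5 = 6 · 2 · 243 = 2916.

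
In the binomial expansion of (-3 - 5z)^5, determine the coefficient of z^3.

The general term is C(5,j)·(-3)^j·(-5z)^(5-j); the z^3 term has j = 2.
C(5,2) = 10.
Coefficient = C(5,2) · (-3)^2 · (-5)^3 = 10 · 9 · (-125) = -11250.

-11250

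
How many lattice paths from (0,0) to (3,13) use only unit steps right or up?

Each path is a sequence of 16 steps with 3 rights: C(16,3) = 560.

560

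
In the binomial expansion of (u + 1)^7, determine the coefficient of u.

7

The general term is C(7,j)·(u)^j·(1)^(7-j); the u^1 term has j = 1.
C(7,1) = 7.
Coefficient = C(7,1) = 7.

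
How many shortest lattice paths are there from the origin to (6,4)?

Each path is a sequence of 10 steps with 6 rights: C(10,6) = 210.

210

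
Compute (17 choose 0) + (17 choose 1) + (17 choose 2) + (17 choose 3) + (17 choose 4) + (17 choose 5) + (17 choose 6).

1 + 17 + 136 + 680 + 2380 + 6188 + 12376 = 21778.

21778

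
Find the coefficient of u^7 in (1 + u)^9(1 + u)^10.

50388

Coefficient of u^7 = Σ_{j} C(9,j)·C(10,7-j) for j from 0 to 7.
= 120 + 1890 + 9072 + 17640 + 15120 + 5670 + 840 + 36 = 50388.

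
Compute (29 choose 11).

34597290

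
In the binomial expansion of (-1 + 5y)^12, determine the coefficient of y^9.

-429687500

The general term is C(12,j)·(-1)^j·(5y)^(12-j); the y^9 term has j = 3.
C(12,3) = 220.
Coefficient = C(12,3) · (-1)^3 · 5^9 = 220 · (-1) · 1953125 = -429687500.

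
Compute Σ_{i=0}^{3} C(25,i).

1 + 25 + 300 + 2300 = 2626.

2626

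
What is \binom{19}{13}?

C(19,13) = C(19,6) by symmetry.
C(19,6) = (19·18·17·16·15·14) / 6! = 19535040 / 720 = 27132.

27132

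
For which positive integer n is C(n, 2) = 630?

36

n(n−1)/2 = 630 ⇒ n(n−1) = 1260. Since 36·35 = 1260, n = 36.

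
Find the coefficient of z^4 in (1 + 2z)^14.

The general term is C(14,j)·(1)^j·(2z)^(14-j); the z^4 term has j = 10.
C(14,10) = 1001.
Coefficient = C(14,10) · 2^4 = 1001 · 16 = 16016.

16016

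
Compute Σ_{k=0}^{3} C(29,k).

4090

1 + 29 + 406 + 3654 = 4090.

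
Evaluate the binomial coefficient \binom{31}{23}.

C(31,23) = C(31,8) by symmetry.
C(31,8) = (31·30·29·28·27·26·25·24) / 8! = 318073392000 / 40320 = 7888725.

7888725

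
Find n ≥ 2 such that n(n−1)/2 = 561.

34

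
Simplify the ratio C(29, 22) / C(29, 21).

4/11

C(n,k+1)/C(n,k) = (n−k)/(k+1) = (29−21)/(21+1) = 8/22 = 4/11.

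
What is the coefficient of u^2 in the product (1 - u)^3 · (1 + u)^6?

0

Coefficient of u^2 = Σ_{j} C(3,j)·(-1)^j·C(6,2-j)·1^(2-j) for j from 0 to 2.
= 15 + (-18) + 3 = 0.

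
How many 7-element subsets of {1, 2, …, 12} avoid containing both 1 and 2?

All 7-subsets: C(12,7) = 792. Those containing both fixed elements: C(10,5) = 252.
792 − 252 = 540.

540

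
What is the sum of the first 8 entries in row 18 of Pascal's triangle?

63004

1 + 18 + 153 + 816 + 3060 + 8568 + 18564 + 31824 = 63004.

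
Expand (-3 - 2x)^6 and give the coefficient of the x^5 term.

The general term is C(6,j)·(-3)^j·(-2x)^(6-j); the x^5 term has j = 1.
C(6,1) = 6.
Coefficient = C(6,1) · (-3)^1 · (-2)^5 = 6 · (-3) · (-32) = 576.

576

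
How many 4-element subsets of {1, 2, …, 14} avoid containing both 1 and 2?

All 4-subsets: C(14,4) = 1001. Those containing both fixed elements: C(12,2) = 66.
1001 − 66 = 935.

935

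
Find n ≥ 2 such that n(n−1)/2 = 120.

16

n(n−1)/2 = 120 ⇒ n(n−1) = 240. Since 16·15 = 240, n = 16.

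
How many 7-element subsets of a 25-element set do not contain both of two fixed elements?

All 7-subsets: C(25,7) = 480700. Those containing both fixed elements: C(23,5) = 33649.
480700 − 33649 = 447051.

447051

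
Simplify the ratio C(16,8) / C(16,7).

9/8

C(n,k+1)/C(n,k) = (n−k)/(k+1) = (16−7)/(7+1) = 9/8.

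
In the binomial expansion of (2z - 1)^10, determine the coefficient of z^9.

The general term is C(10,j)·(2z)^j·(-1)^(10-j); the z^9 term has j = 9.
C(10,9) = 10.
Coefficient = C(10,9) · 2^9 · (-1)^1 = 10 · 512 · (-1) = -5120.

-5120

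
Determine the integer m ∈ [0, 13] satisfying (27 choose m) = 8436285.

C(27,m) increases on 0 ≤ m ≤ 13. C(27,9) = 4686825 and C(27,10) = 8436285, so m = 10.

10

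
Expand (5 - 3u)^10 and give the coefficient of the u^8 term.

7381125

The general term is C(10,j)·(5)^j·(-3u)^(10-j); the u^8 term has j = 2.
C(10,2) = 45.
Coefficient = C(10,2) · 5^2 · (-3)^8 = 45 · 25 · 6561 = 7381125.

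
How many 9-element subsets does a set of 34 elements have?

52451256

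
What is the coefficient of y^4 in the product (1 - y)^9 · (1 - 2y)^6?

4974

Coefficient of y^4 = Σ_{j} C(9,j)·(-1)^j·C(6,4-j)·(-2)^(4-j) for j from 0 to 4.
= 240 + 1440 + 2160 + 1008 + 126 = 4974.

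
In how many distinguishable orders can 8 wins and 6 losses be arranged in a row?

3003

Choose positions for the wins: C(14,8) = 3003.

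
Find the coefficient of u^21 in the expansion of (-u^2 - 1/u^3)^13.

General term: C(13,j)·(-u^2)^j·(-1/u^3)^(13-j), with u-exponent 2j − 3(13−j) = 5j − 39.
Set 5j − 39 = 21: j = 12.
C(13,12) = 13; (-1)^12 = 1; (-1)^1 = -1.
Coefficient = 13 · 1 · (-1) = -13.

-13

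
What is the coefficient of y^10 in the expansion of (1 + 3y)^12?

The general term is C(12,j)·(1)^j·(3y)^(12-j); the y^10 term has j = 2.
C(12,2) = 66.
Coefficient = C(12,2) · 3^10 = 66 · 59049 = 3897234.

3897234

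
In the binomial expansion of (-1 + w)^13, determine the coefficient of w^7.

1716

The general term is C(13,j)·(-1)^j·(w)^(13-j); the w^7 term has j = 6.
C(13,6) = 1716.
Coefficient = C(13,6) = 1716.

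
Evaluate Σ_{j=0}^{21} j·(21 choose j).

22020096

Differentiating (1+x)^21 and setting x=1: Σ j·C(21,j) = 21·2^20 = 22020096.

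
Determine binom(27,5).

C(27,5) = (27·26·25·24·23) / 5! = 9687600 / 120 = 80730.

80730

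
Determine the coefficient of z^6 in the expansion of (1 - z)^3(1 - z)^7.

210

Coefficient of z^6 = Σ_{j} C(3,j)·(-1)^j·C(7,6-j)·(-1)^(6-j) for j from 0 to 3.
= 7 + 63 + 105 + 35 = 210.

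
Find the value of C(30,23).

2035800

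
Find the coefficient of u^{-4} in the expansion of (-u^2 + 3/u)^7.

General term: C(7,j)·(-u^2)^j·(3/u)^(7-j), with u-exponent 2j − 1(7−j) = 3j − 7.
Set 3j − 7 = -4: j = 1.
C(7,1) = 7; (-1)^1 = -1; 3^6 = 729.
Coefficient = 7 · (-1) · 729 = -5103.

-5103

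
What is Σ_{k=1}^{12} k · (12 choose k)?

24576

Differentiating (1+x)^12 and setting x=1: Σ k·C(12,k) = 12·2^11 = 24576.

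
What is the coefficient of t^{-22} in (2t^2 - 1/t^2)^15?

-420

General term: C(15,j)·(2t^2)^j·(-1/t^2)^(15-j), with t-exponent 2j − 2(15−j) = 4j − 30.
Set 4j − 30 = -22: j = 2.
C(15,2) = 105; 2^2 = 4; (-1)^13 = -1.
Coefficient = 105 · 4 · (-1) = -420.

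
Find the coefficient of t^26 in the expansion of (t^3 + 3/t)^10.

General term: C(10,j)·(t^3)^j·(3/t)^(10-j), with t-exponent 3j − 1(10−j) = 4j − 10.
Set 4j − 10 = 26: j = 9.
C(10,9) = 10; 1^9 = 1; 3^1 = 3.
Coefficient = 10 · 1 · 3 = 30.

30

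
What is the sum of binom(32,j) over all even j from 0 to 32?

Half of (1+1)^32 + (1−1)^32 gives the even-index sum: 2^31 = 2147483648.

2147483648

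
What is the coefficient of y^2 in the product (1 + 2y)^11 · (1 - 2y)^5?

Coefficient of y^2 = Σ_{j} C(11,j)·2^j·C(5,2-j)·(-2)^(2-j) for j from 0 to 2.
= 40 + (-220) + 220 = 40.

40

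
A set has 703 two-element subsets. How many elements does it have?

38

n(n−1)/2 = 703 ⇒ n(n−1) = 1406. Since 38·37 = 1406, n = 38.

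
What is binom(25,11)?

C(25,11) = (25·24·23·22·21·20·19·18·17·16·15) / 11! = 177925144320000 / 39916800 = 4457400.

4457400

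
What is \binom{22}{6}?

C(22,6) = (22·21·20·19·18·17) / 6! = 53721360 / 720 = 74613.

74613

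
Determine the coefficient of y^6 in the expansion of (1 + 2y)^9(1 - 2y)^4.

Coefficient of y^6 = Σ_{j} C(9,j)·2^j·C(4,6-j)·(-2)^(6-j) for j from 2 to 6.
= 2304 + (-21504) + 48384 + (-32256) + 5376 = 2304.

2304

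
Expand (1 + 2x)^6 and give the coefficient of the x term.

12

The general term is C(6,j)·(1)^j·(2x)^(6-j); the x^1 term has j = 5.
C(6,5) = 6.
Coefficient = C(6,5) · 2^1 = 6 · 2 = 12.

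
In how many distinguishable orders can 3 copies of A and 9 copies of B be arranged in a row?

220

Choose positions for the A's: C(12,3) = 220.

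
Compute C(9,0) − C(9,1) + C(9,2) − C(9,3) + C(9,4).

70

The partial alternating sum Σ_{k=0}^{4} (−1)^k C(9,k) = (−1)^4 C(8,4) = 70.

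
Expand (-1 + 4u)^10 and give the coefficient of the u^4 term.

The general term is C(10,j)·(-1)^j·(4u)^(10-j); the u^4 term has j = 6.
C(10,6) = 210.
Coefficient = C(10,6) · 4^4 = 210 · 256 = 53760.

53760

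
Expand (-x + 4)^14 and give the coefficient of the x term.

The general term is C(14,j)·(-x)^j·(4)^(14-j); the x^1 term has j = 1.
C(14,1) = 14.
Coefficient = C(14,1) · (-1)^1 · 4^13 = 14 · (-1) · 67108864 = -939524096.

-939524096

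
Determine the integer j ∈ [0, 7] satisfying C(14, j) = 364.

3

C(14,j) increases on 0 ≤ j ≤ 7. C(14,2) = 91 and C(14,3) = 364, so j = 3.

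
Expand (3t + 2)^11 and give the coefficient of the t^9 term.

The general term is C(11,j)·(3t)^j·(2)^(11-j); the t^9 term has j = 9.
C(11,9) = 55.
Coefficient = C(11,9) · 3^9 · 2^2 = 55 · 19683 · 4 = 4330260.

4330260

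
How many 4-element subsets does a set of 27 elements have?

17550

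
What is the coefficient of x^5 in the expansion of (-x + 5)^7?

-525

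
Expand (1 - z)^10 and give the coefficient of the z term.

-10

The general term is C(10,j)·(1)^j·(-z)^(10-j); the z^1 term has j = 9.
C(10,9) = 10.
Coefficient = C(10,9) · (-1)^1 = 10 · (-1) = -10.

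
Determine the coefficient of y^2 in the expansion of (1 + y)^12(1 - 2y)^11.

22

Coefficient of y^2 = Σ_{j} C(12,j)·1^j·C(11,2-j)·(-2)^(2-j) for j from 0 to 2.
= 220 + (-264) + 66 = 22.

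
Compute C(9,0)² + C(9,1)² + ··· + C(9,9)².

Σ C(9,r)² is the coefficient of x^9 in (1+x)^9(1+x)^9 = (1+x)^18, i.e. C(18,9) = 48620.

48620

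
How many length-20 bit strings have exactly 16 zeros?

4845

Choose the 16 positions: C(20,16) = 4845.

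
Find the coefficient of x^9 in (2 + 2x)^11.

The general term is C(11,j)·(2)^j·(2x)^(11-j); the x^9 term has j = 2.
C(11,2) = 55.
Coefficient = C(11,2) · 2^2 · 2^9 = 55 · 4 · 512 = 112640.

112640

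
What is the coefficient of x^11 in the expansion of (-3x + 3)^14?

-1741000716

The general term is C(14,j)·(-3x)^j·(3)^(14-j); the x^11 term has j = 11.
C(14,11) = 364.
Coefficient = C(14,11) · (-3)^11 · 3^3 = 364 · (-177147) · 27 = -1741000716.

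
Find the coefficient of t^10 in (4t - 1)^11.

-11534336

The general term is C(11,j)·(4t)^j·(-1)^(11-j); the t^10 term has j = 10.
C(11,10) = 11.
Coefficient = C(11,10) · 4^10 · (-1)^1 = 11 · 1048576 · (-1) = -11534336.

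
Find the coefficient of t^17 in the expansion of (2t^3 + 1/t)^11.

General term: C(11,j)·(2t^3)^j·(1/t)^(11-j), with t-exponent 3j − 1(11−j) = 4j − 11.
Set 4j − 11 = 17: j = 7.
C(11,7) = 330; 2^7 = 128; 1^4 = 1.
Coefficient = 330 · 128 · 1 = 42240.

42240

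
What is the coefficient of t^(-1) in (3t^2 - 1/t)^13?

General term: C(13,j)·(3t^2)^j·(-1/t)^(13-j), with t-exponent 2j − 1(13−j) = 3j − 13.
Set 3j − 13 = -1: j = 4.
C(13,4) = 715; 3^4 = 81; (-1)^9 = -1.
Coefficient = 715 · 81 · (-1) = -57915.

-57915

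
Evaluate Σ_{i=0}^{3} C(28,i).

3683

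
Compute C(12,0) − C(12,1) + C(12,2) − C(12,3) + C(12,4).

330

The partial alternating sum Σ_{k=0}^{4} (−1)^k C(12,k) = (−1)^4 C(11,4) = 330.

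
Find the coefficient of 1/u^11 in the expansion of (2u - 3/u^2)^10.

-2099520

General term: C(10,j)·(2u)^j·(-3/u^2)^(10-j), with u-exponent 1j − 2(10−j) = 3j − 20.
Set 3j − 20 = -11: j = 3.
C(10,3) = 120; 2^3 = 8; (-3)^7 = -2187.
Coefficient = 120 · 8 · (-2187) = -2099520.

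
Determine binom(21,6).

54264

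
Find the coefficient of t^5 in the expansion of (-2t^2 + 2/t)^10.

-258048

General term: C(10,j)·(-2t^2)^j·(2/t)^(10-j), with t-exponent 2j − 1(10−j) = 3j − 10.
Set 3j − 10 = 5: j = 5.
C(10,5) = 252; (-2)^5 = -32; 2^5 = 32.
Coefficient = 252 · (-32) · 32 = -258048.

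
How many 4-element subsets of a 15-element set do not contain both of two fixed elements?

1287

All 4-subsets: C(15,4) = 1365. Those containing both fixed elements: C(13,2) = 78.
1365 − 78 = 1287.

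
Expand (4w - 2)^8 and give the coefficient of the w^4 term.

286720

The general term is C(8,j)·(4w)^j·(-2)^(8-j); the w^4 term has j = 4.
C(8,4) = 70.
Coefficient = C(8,4) · 4^4 · (-2)^4 = 70 · 256 · 16 = 286720.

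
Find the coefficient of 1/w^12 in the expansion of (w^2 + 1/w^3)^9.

84

General term: C(9,j)·(w^2)^j·(1/w^3)^(9-j), with w-exponent 2j − 3(9−j) = 5j − 27.
Set 5j − 27 = -12: j = 3.
C(9,3) = 84; 1^3 = 1; 1^6 = 1.
Coefficient = 84 · 1 · 1 = 84.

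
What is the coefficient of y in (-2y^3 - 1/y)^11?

General term: C(11,j)·(-2y^3)^j·(-1/y)^(11-j), with y-exponent 3j − 1(11−j) = 4j − 11.
Set 4j − 11 = 1: j = 3.
C(11,3) = 165; (-2)^3 = -8; (-1)^8 = 1.
Coefficient = 165 · (-8) · 1 = -1320.

-1320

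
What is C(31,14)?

C(31,14) = (31·30·29·28·27·26·25·24·23·22·21·20·19·18) / 14! = 23118159385601280000 / 87178291200 = 265182525.

265182525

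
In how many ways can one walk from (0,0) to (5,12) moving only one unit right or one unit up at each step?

6188

Each path is a sequence of 17 steps with 5 rights: C(17,5) = 6188.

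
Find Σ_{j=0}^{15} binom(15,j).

32768

The entries of row 15 sum to 2^15 = 32768.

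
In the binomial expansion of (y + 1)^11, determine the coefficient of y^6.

462

The general term is C(11,j)·(y)^j·(1)^(11-j); the y^6 term has j = 6.
C(11,6) = 462.
Coefficient = C(11,6) = 462.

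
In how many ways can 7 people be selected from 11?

This is C(11,7) = 330.

330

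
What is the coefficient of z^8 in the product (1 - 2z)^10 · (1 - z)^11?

Coefficient of z^8 = Σ_{j} C(10,j)·(-2)^j·C(11,8-j)·(-1)^(8-j) for j from 0 to 8.
= 165 + 6600 + 83160 + 443520 + 1108800 + 1330560 + 739200 + 168960 + 11520 = 3892485.

3892485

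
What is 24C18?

134596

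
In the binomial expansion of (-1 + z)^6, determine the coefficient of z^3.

The general term is C(6,j)·(-1)^j·(z)^(6-j); the z^3 term has j = 3.
C(6,3) = 20.
Coefficient = C(6,3) · (-1)^3 = 20 · (-1) = -20.

-20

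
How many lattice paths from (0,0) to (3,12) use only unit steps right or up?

Each path is a sequence of 15 steps with 3 rights: C(15,3) = 455.

455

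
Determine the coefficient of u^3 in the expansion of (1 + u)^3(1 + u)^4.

35

(1 + u)^3(1 + u)^4 = (1 + u)^7, so the coefficient of u^3 is C(7,3)·1^3 = 35·1 = 35.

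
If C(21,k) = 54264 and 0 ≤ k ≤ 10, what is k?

6

C(21,k) increases on 0 ≤ k ≤ 10. C(21,5) = 20349 and C(21,6) = 54264, so k = 6.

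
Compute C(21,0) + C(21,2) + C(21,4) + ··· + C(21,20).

Half of (1+1)^21 + (1−1)^21 gives the even-index sum: 2^20 = 1048576.

1048576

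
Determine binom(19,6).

27132

C(19,6) = (19·18·17·16·15·14) / 6! = 19535040 / 720 = 27132.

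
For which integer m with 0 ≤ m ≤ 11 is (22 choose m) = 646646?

10

C(22,m) increases on 0 ≤ m ≤ 11. C(22,9) = 497420 and C(22,10) = 646646, so m = 10.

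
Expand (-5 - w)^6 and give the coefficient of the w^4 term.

The general term is C(6,j)·(-5)^j·(-w)^(6-j); the w^4 term has j = 2.
C(6,2) = 15.
Coefficient = C(6,2) · (-5)^2 = 15 · 25 = 375.

375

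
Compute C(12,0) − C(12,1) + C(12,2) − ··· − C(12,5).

-462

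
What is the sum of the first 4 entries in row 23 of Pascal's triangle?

2048

1 + 23 + 253 + 1771 = 2048.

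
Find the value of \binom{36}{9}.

94143280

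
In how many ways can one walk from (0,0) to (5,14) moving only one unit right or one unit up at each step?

Each path is a sequence of 19 steps with 5 rights: C(19,5) = 11628.

11628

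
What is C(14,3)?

364

C(14,3) = (14·13·12) / 3! = 2184 / 6 = 364.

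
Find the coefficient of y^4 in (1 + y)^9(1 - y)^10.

Coefficient of y^4 = Σ_{j} C(9,j)·1^j·C(10,4-j)·(-1)^(4-j) for j from 0 to 4.
= 210 + (-1080) + 1620 + (-840) + 126 = 36.

36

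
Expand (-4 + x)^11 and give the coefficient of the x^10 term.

The general term is C(11,j)·(-4)^j·(x)^(11-j); the x^10 term has j = 1.
C(11,1) = 11.
Coefficient = C(11,1) · (-4)^1 = 11 · (-4) = -44.

-44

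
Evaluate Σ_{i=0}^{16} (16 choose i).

Setting x = 1 in (1+x)^16 gives Σ C(16,i) = 2^16 = 65536.

65536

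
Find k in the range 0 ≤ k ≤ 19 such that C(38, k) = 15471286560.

C(38,k) increases on 0 ≤ k ≤ 19. C(38,14) = 9669554100 and C(38,15) = 15471286560, so k = 15.

15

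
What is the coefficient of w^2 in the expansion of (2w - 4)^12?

The general term is C(12,j)·(2w)^j·(-4)^(12-j); the w^2 term has j = 2.
C(12,2) = 66.
Coefficient = C(12,2) · 2^2 · (-4)^10 = 66 · 4 · 1048576 = 276824064.

276824064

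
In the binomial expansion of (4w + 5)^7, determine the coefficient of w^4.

The general term is C(7,j)·(4w)^j·(5)^(7-j); the w^4 term has j = 4.
C(7,4) = 35.
Coefficient = C(7,4) · 4^4 · 5^3 = 35 · 256 · 125 = 1120000.

1120000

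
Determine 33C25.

13884156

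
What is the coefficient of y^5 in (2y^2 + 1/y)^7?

General term: C(7,j)·(2y^2)^j·(1/y)^(7-j), with y-exponent 2j − 1(7−j) = 3j − 7.
Set 3j − 7 = 5: j = 4.
C(7,4) = 35; 2^4 = 16; 1^3 = 1.
Coefficient = 35 · 16 · 1 = 560.

560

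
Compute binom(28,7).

1184040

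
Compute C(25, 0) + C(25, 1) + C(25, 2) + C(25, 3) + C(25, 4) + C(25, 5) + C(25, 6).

245506

1 + 25 + 300 + 2300 + 12650 + 53130 + 177100 = 245506.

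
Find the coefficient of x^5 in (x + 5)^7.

525

The general term is C(7,j)·(x)^j·(5)^(7-j); the x^5 term has j = 5.
C(7,5) = 21.
Coefficient = C(7,5) · 5^2 = 21 · 25 = 525.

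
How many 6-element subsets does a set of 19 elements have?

27132

C(19,6) = (19·18·17·16·15·14) / 6! = 19535040 / 720 = 27132.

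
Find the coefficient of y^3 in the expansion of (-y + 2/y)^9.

672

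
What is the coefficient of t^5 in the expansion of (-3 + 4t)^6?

The general term is C(6,j)·(-3)^j·(4t)^(6-j); the t^5 term has j = 1.
C(6,1) = 6.
Coefficient = C(6,1) · (-3)^1 · 4^5 = 6 · (-3) · 1024 = -18432.

-18432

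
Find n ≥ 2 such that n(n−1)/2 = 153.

n(n−1)/2 = 153 ⇒ n(n−1) = 306. Since 18·17 = 306, n = 18.

18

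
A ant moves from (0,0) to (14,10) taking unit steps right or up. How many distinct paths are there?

1961256

Each path is a sequence of 24 steps with 14 rights: C(24,14) = 1961256.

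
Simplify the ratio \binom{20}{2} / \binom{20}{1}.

C(n,k+1)/C(n,k) = (n−k)/(k+1) = (20−1)/(1+1) = 19/2.

19/2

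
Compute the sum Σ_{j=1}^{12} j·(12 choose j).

24576

Differentiating (1+x)^12 and setting x=1: Σ j·C(12,j) = 12·2^11 = 24576.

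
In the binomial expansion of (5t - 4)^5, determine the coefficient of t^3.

20000

The general term is C(5,j)·(5t)^j·(-4)^(5-j); the t^3 term has j = 3.
C(5,3) = 10.
Coefficient = C(5,3) · 5^3 · (-4)^2 = 10 · 125 · 16 = 20000.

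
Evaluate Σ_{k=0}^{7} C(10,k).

968

1 + 10 + 45 + 120 + 210 + 252 + 210 + 120 = 968.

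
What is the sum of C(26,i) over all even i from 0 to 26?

33554432

Half of (1+1)^26 + (1−1)^26 gives the even-index sum: 2^25 = 33554432.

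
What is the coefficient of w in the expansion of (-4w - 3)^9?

-236196

The general term is C(9,j)·(-4w)^j·(-3)^(9-j); the w^1 term has j = 1.
C(9,1) = 9.
Coefficient = C(9,1) · (-4)^1 · (-3)^8 = 9 · (-4) · 6561 = -236196.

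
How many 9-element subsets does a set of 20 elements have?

C(20,9) = (20·19·18·17·16·15·14·13·12) / 9! = 60949324800 / 362880 = 167960.

167960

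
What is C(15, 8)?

C(15,8) = C(15,7) by symmetry.
C(15,7) = (15·14·13·12·11·10·9) / 7! = 32432400 / 5040 = 6435.

6435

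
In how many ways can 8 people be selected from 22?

319770

This is C(22,8) = 319770.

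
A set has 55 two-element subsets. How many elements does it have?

n(n−1)/2 = 55 ⇒ n(n−1) = 110. Since 11·10 = 110, n = 11.

11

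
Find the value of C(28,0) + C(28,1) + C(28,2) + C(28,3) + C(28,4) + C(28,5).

122438

1 + 28 + 378 + 3276 + 20475 + 98280 = 122438.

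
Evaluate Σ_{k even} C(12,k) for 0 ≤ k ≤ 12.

2048

Half of (1+1)^12 + (1−1)^12 gives the even-index sum: 2^11 = 2048.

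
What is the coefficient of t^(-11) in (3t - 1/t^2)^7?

21

General term: C(7,j)·(3t)^j·(-1/t^2)^(7-j), with t-exponent 1j − 2(7−j) = 3j − 14.
Set 3j − 14 = -11: j = 1.
C(7,1) = 7; 3^1 = 3; (-1)^6 = 1.
Coefficient = 7 · 3 · 1 = 21.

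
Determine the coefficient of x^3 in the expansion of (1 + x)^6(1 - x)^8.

12

Coefficient of x^3 = Σ_{j} C(6,j)·1^j·C(8,3-j)·(-1)^(3-j) for j from 0 to 3.
= (-56) + 168 + (-120) + 20 = 12.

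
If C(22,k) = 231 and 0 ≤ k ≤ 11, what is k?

2

C(22,k) increases on 0 ≤ k ≤ 11. C(22,1) = 22 and C(22,2) = 231, so k = 2.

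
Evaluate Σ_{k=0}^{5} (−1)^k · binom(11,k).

The partial alternating sum Σ_{k=0}^{5} (−1)^k C(11,k) = (−1)^5 C(10,5) = -252.

-252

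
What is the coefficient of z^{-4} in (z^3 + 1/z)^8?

General term: C(8,j)·(z^3)^j·(1/z)^(8-j), with z-exponent 3j − 1(8−j) = 4j − 8.
Set 4j − 8 = -4: j = 1.
C(8,1) = 8; 1^1 = 1; 1^7 = 1.
Coefficient = 8 · 1 · 1 = 8.

8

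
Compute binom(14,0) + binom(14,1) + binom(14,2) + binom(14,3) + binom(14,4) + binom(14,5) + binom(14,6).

1 + 14 + 91 + 364 + 1001 + 2002 + 3003 = 6476.

6476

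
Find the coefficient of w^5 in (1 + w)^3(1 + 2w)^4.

168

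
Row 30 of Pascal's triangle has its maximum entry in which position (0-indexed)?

15

C(30,j) is maximized at j = 30/2 = 15.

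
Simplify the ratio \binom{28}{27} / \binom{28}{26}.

2/27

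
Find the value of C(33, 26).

4272048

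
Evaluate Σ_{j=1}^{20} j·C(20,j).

Since j·C(20,j) = 20·C(19,j−1), the sum is 20·2^19 = 20·524288 = 10485760.

10485760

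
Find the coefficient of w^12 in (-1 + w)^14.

The general term is C(14,j)·(-1)^j·(w)^(14-j); the w^12 term has j = 2.
C(14,2) = 91.
Coefficient = C(14,2) = 91.

91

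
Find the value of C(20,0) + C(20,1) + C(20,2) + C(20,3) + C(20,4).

1 + 20 + 190 + 1140 + 4845 = 6196.

6196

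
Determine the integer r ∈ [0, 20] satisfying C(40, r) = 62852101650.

C(40,r) increases on 0 ≤ r ≤ 20. C(40,15) = 40225345056 and C(40,16) = 62852101650, so r = 16.

16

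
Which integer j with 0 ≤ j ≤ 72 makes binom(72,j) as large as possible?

C(72,j) is maximized at j = 72/2 = 36.

36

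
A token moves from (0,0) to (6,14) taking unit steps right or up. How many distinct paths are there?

38760

Each path is a sequence of 20 steps with 6 rights: C(20,6) = 38760.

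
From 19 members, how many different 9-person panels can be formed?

92378

This is C(19,9) = 92378.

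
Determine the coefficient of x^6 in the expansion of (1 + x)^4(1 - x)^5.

-4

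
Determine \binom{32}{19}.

C(32,19) = C(32,13) by symmetry.
C(32,13) = (32·31·30·29·28·27·26·25·24·23·22·21·20) / 13! = 2163102632570880000 / 6227020800 = 347373600.

347373600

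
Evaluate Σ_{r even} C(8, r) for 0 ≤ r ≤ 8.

128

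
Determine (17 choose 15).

C(17,15) = C(17,2) by symmetry.
C(17,2) = (17·16) / 2! = 272 / 2 = 136.

136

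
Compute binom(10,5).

252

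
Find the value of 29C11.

C(29,11) = (29·28·27·26·25·24·23·22·21·20·19) / 11! = 1381013105472000 / 39916800 = 34597290.

34597290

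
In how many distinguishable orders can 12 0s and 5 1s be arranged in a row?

Choose positions for the 0s: C(17,12) = 6188.

6188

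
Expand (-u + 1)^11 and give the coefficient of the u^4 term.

The general term is C(11,j)·(-u)^j·(1)^(11-j); the u^4 term has j = 4.
C(11,4) = 330.
Coefficient = C(11,4) = 330.

330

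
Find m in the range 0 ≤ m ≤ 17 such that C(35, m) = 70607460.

9

C(35,m) increases on 0 ≤ m ≤ 17. C(35,8) = 23535820 and C(35,9) = 70607460, so m = 9.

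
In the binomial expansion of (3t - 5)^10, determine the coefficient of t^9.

-984150

The general term is C(10,j)·(3t)^j·(-5)^(10-j); the t^9 term has j = 9.
C(10,9) = 10.
Coefficient = C(10,9) · 3^9 · (-5)^1 = 10 · 19683 · (-5) = -984150.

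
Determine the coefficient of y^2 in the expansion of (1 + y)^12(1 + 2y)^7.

Coefficient of y^2 = Σ_{j} C(12,j)·1^j·C(7,2-j)·2^(2-j) for j from 0 to 2.
= 84 + 168 + 66 = 318.

318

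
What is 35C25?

183579396

C(35,25) = C(35,10) by symmetry.
C(35,10) = (35·34·33·32·31·30·29·28·27·26) / 10! = 666172912204800 / 3628800 = 183579396.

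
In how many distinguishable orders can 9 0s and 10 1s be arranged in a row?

92378

Choose positions for the 0s: C(19,9) = 92378.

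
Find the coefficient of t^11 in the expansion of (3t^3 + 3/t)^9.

General term: C(9,j)·(3t^3)^j·(3/t)^(9-j), with t-exponent 3j − 1(9−j) = 4j − 9.
Set 4j − 9 = 11: j = 5.
C(9,5) = 126; 3^5 = 243; 3^4 = 81.
Coefficient = 126 · 243 · 81 = 2480058.

2480058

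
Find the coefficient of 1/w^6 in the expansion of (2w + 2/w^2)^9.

64512

General term: C(9,j)·(2w)^j·(2/w^2)^(9-j), with w-exponent 1j − 2(9−j) = 3j − 18.
Set 3j − 18 = -6: j = 4.
C(9,4) = 126; 2^4 = 16; 2^5 = 32.
Coefficient = 126 · 16 · 32 = 64512.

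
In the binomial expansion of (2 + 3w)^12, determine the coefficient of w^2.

608256

The general term is C(12,j)·(2)^j·(3w)^(12-j); the w^2 term has j = 10.
C(12,10) = 66.
Coefficient = C(12,10) · 2^10 · 3^2 = 66 · 1024 · 9 = 608256.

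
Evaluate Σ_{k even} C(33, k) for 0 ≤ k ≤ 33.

Half of (1+1)^33 + (1−1)^33 gives the even-index sum: 2^32 = 4294967296.

4294967296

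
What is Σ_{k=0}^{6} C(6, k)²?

924

Σ C(6,k)² is the coefficient of x^6 in (1+x)^6(1+x)^6 = (1+x)^12, i.e. C(12,6) = 924.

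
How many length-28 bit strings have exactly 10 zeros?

13123110

Choose the 10 positions: C(28,10) = 13123110.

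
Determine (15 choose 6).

C(15,6) = (15·14·13·12·11·10) / 6! = 3603600 / 720 = 5005.

5005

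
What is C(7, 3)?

35

C(7,3) = (7·6·5) / 3! = 210 / 6 = 35.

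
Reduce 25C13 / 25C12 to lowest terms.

C(n,k+1)/C(n,k) = (n−k)/(k+1) = (25−12)/(12+1) = 13/13 = 1.

1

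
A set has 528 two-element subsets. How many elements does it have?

n(n−1)/2 = 528 ⇒ n(n−1) = 1056. Since 33·32 = 1056, n = 33.

33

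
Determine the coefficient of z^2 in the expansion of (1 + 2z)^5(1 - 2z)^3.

-8

Coefficient of z^2 = Σ_{j} C(5,j)·2^j·C(3,2-j)·(-2)^(2-j) for j from 0 to 2.
= 12 + (-60) + 40 = -8.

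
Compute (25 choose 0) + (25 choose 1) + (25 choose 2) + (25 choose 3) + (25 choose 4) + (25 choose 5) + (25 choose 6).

1 + 25 + 300 + 2300 + 12650 + 53130 + 177100 = 245506.

245506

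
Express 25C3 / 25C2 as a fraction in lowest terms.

C(n,k+1)/C(n,k) = (n−k)/(k+1) = (25−2)/(2+1) = 23/3.

23/3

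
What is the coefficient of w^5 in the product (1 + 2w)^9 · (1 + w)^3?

12240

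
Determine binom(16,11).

4368

C(16,11) = C(16,5) by symmetry.
C(16,5) = (16·15·14·13·12) / 5! = 524160 / 120 = 4368.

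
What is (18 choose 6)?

18564

C(18,6) = (18·17·16·15·14·13) / 6! = 13366080 / 720 = 18564.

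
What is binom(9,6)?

84

C(9,6) = C(9,3) by symmetry.
C(9,3) = (9·8·7) / 3! = 504 / 6 = 84.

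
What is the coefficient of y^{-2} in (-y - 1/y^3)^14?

1001

General term: C(14,j)·(-y)^j·(-1/y^3)^(14-j), with y-exponent 1j − 3(14−j) = 4j − 42.
Set 4j − 42 = -2: j = 10.
C(14,10) = 1001; (-1)^10 = 1; (-1)^4 = 1.
Coefficient = 1001 · 1 · 1 = 1001.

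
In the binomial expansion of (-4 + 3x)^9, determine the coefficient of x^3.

The general term is C(9,j)·(-4)^j·(3x)^(9-j); the x^3 term has j = 6.
C(9,6) = 84.
Coefficient = C(9,6) · (-4)^6 · 3^3 = 84 · 4096 · 27 = 9289728.

9289728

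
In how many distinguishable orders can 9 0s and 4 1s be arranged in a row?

Choose positions for the 0s: C(13,9) = 715.

715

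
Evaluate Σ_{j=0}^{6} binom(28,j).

499178

1 + 28 + 378 + 3276 + 20475 + 98280 + 376740 = 499178.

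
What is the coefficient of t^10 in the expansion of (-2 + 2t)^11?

-22528

The general term is C(11,j)·(-2)^j·(2t)^(11-j); the t^10 term has j = 1.
C(11,1) = 11.
Coefficient = C(11,1) · (-2)^1 · 2^10 = 11 · (-2) · 1024 = -22528.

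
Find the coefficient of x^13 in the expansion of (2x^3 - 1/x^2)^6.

-192

General term: C(6,j)·(2x^3)^j·(-1/x^2)^(6-j), with x-exponent 3j − 2(6−j) = 5j − 12.
Set 5j − 12 = 13: j = 5.
C(6,5) = 6; 2^5 = 32; (-1)^1 = -1.
Coefficient = 6 · 32 · (-1) = -192.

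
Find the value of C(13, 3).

C(13,3) = (13·12·11) / 3! = 1716 / 6 = 286.

286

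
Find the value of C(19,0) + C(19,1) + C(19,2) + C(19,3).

1160

1 + 19 + 171 + 969 = 1160.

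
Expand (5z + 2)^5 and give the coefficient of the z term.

400

The general term is C(5,j)·(5z)^j·(2)^(5-j); the z^1 term has j = 1.
C(5,1) = 5.
Coefficient = C(5,1) · 5^1 · 2^4 = 5 · 5 · 16 = 400.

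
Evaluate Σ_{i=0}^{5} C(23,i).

1 + 23 + 253 + 1771 + 8855 + 33649 = 44552.

44552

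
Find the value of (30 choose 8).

5852925

C(30,8) = (30·29·28·27·26·25·24·23) / 8! = 235989936000 / 40320 = 5852925.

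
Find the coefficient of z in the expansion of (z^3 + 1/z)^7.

21

General term: C(7,j)·(z^3)^j·(1/z)^(7-j), with z-exponent 3j − 1(7−j) = 4j − 7.
Set 4j − 7 = 1: j = 2.
C(7,2) = 21; 1^2 = 1; 1^5 = 1.
Coefficient = 21 · 1 · 1 = 21.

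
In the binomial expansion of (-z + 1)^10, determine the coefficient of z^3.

-120

The general term is C(10,j)·(-z)^j·(1)^(10-j); the z^3 term has j = 3.
C(10,3) = 120.
Coefficient = C(10,3) · (-1)^3 = 120 · (-1) = -120.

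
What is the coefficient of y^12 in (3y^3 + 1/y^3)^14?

39405366

General term: C(14,j)·(3y^3)^j·(1/y^3)^(14-j), with y-exponent 3j − 3(14−j) = 6j − 42.
Set 6j − 42 = 12: j = 9.
C(14,9) = 2002; 3^9 = 19683; 1^5 = 1.
Coefficient = 2002 · 19683 · 1 = 39405366.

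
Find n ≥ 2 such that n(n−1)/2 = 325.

26

n(n−1)/2 = 325 ⇒ n(n−1) = 650. Since 26·25 = 650, n = 26.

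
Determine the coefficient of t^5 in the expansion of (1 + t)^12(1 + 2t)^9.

113958

Coefficient of t^5 = Σ_{j} C(12,j)·1^j·C(9,5-j)·2^(5-j) for j from 0 to 5.
= 4032 + 24192 + 44352 + 31680 + 8910 + 792 = 113958.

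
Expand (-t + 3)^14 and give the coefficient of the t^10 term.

81081

The general term is C(14,j)·(-t)^j·(3)^(14-j); the t^10 term has j = 10.
C(14,10) = 1001.
Coefficient = C(14,10) · 3^4 = 1001 · 81 = 81081.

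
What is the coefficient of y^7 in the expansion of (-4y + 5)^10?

The general term is C(10,j)·(-4y)^j·(5)^(10-j); the y^7 term has j = 7.
C(10,7) = 120.
Coefficient = C(10,7) · (-4)^7 · 5^3 = 120 · (-16384) · 125 = -245760000.

-245760000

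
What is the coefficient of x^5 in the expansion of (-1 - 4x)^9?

-129024

The general term is C(9,j)·(-1)^j·(-4x)^(9-j); the x^5 term has j = 4.
C(9,4) = 126.
Coefficient = C(9,4) · (-4)^5 = 126 · (-1024) = -129024.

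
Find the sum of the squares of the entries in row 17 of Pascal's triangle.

Σ C(17,k)² is the coefficient of x^17 in (1+x)^17(1+x)^17 = (1+x)^34, i.e. C(34,17) = 2333606220.

2333606220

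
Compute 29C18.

34597290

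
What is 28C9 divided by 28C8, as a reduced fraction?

20/9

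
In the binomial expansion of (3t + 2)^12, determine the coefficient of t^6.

43110144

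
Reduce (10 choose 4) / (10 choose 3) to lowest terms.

C(n,k+1)/C(n,k) = (n−k)/(k+1) = (10−3)/(3+1) = 7/4.

7/4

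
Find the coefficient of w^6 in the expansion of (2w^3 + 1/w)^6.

160

General term: C(6,j)·(2w^3)^j·(1/w)^(6-j), with w-exponent 3j − 1(6−j) = 4j − 6.
Set 4j − 6 = 6: j = 3.
C(6,3) = 20; 2^3 = 8; 1^3 = 1.
Coefficient = 20 · 8 · 1 = 160.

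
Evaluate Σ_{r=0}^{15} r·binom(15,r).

245760

Differentiating (1+x)^15 and setting x=1: Σ r·C(15,r) = 15·2^14 = 245760.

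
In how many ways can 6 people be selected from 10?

This is C(10,6) = 210.

210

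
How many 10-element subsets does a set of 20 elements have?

184756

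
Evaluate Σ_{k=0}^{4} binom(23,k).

1 + 23 + 253 + 1771 + 8855 = 10903.

10903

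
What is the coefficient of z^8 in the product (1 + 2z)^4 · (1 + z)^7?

Coefficient of z^8 = Σ_{j} C(4,j)·2^j·C(7,8-j)·1^(8-j) for j from 1 to 4.
= 8 + 168 + 672 + 560 = 1408.

1408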